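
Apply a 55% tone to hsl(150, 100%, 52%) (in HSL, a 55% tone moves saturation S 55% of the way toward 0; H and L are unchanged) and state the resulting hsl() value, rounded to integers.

S moves 55% from 100 toward 0: 100 − 55 = 45 → 45.
H and L are unchanged.

hsl(150, 45%, 52%)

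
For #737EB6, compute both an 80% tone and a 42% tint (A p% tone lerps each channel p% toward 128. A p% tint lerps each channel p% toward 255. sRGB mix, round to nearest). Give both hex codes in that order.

#7D808B, #AEB4D5

#737EB6 is rgb(115, 126, 182).
80% tone:
  R: 115 + 10.4 = 125.4 → 125
  G: 126 + 1.6 = 127.6 → 128
  B: 182 − 43.2 = 138.8 → 139
  → #7D808B
42% tint:
  R: 115 + 58.8 = 173.8 → 174
  G: 126 + 0.42×(255−126) = 126 + 54.18 = 180.18 → 180
  B: 182 + 30.66 = 212.66 → 213
  → #AEB4D5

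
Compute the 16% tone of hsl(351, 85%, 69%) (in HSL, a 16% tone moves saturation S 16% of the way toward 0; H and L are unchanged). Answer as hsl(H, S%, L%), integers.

S moves 16% from 85 toward 0: 85 − 13.6 = 71.4 → 71.
H and L are unchanged.

hsl(351, 71%, 69%)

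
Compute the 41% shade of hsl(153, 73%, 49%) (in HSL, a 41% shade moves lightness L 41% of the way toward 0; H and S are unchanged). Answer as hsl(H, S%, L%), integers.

L moves 41% from 49 toward 0: 49 − 20.09 = 28.91 → 29.
H and S are unchanged.

hsl(153, 73%, 29%)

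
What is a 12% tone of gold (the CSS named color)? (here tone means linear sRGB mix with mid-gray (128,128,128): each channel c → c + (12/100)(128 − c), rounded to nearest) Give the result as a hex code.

CSS gold is rgb(255, 215, 0).
A 12% tone moves each channel 12% toward 128:
  R: 255 + 0.12×(128−255) = 255 − 15.24 = 239.76 → 240
  G: 215 + 0.12×(128−215) = 215 − 10.44 = 204.56 → 205
  B: 0 + 15.36 = 15.36 → 15
rgb(240, 205, 15) = #F0CD0F.

#F0CD0F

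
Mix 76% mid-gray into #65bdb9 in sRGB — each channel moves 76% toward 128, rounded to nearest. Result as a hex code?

#7a8f8e

#65bdb9 is rgb(101, 189, 185).
Per channel, c → c + 0.76(128 − c):
  R: 101 + 0.76×(128−101) = 101 + 20.52 = 121.52 → 122
  G: 189 − 46.36 = 142.64 → 143
  B: 185 − 43.32 = 141.68 → 142
rgb(122, 143, 142) = #7a8f8e.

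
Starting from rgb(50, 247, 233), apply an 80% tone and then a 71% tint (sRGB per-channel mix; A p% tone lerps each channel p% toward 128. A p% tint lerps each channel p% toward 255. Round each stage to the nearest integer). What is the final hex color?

#d6e1e0

Per channel, c → c + 0.8(128 − c):
  R: 50 + 62.4 = 112.4 → 112
  G: 247 − 95.2 = 151.8 → 152
  B: 233 + 0.8×(128−233) = 233 − 84 = 149 → 149
After the tone: rgb(112, 152, 149) = #709895.
A 71% tint moves each channel 71% toward 255:
  R: 112 + 101.53 = 213.53 → 214
  G: 152 + 73.13 = 225.13 → 225
  B: 149 + 75.26 = 224.26 → 224
rgb(214, 225, 224) = #d6e1e0.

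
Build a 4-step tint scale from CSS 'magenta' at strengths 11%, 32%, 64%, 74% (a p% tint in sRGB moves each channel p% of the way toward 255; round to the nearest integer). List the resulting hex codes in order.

CSS magenta is rgb(255, 0, 255).
11%: (255→255, 0 + 28.05 = 28.05→28, 255→255) → #FF1CFF
32%: (255→255, 0 + 81.6 = 81.6→82, 255→255) → #FF52FF
64%: (255→255, 0 + 163.2 = 163.2→163, 255→255) → #FFA3FF
74%: (255→255, 0 + 188.7 = 188.7→189, 255→255) → #FFBDFF

#FF1CFF, #FF52FF, #FFA3FF, #FFBDFF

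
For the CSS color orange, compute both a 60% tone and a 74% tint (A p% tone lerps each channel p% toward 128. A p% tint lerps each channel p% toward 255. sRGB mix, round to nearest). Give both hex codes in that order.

#b38f4d, #ffe8bd

CSS orange is rgb(255, 165, 0).
60% tone:
  R: 255 + 0.6×(128−255) = 255 − 76.2 = 178.8 → 179
  G: 165 − 22.2 = 142.8 → 143
  B: 0 + 76.8 = 76.8 → 77
  → #b38f4d
74% tint:
  R: 255 + 0.74×(255−255) = 255 + 0 = 255 → 255
  G: 165 + 0.74×(255−165) = 165 + 66.6 = 231.6 → 232
  B: 0 + 0.74×(255−0) = 0 + 188.7 = 188.7 → 189
  → #ffe8bd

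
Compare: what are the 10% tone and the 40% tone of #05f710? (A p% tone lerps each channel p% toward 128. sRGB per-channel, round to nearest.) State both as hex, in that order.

#11eb1b, #36c73d

#05f710 is rgb(5, 247, 16).
10% tone:
  R: 5 + 0.1×(128−5) = 5 + 12.3 = 17.3 → 17
  G: 247 + 0.1×(128−247) = 247 − 11.9 = 235.1 → 235
  B: 16 + 0.1×(128−16) = 16 + 11.2 = 27.2 → 27
  → #11eb1b
40% tone:
  R: 5 + 49.2 = 54.2 → 54
  G: 247 + 0.4×(128−247) = 247 − 47.6 = 199.4 → 199
  B: 16 + 0.4×(128−16) = 16 + 44.8 = 60.8 → 61
  → #36c73d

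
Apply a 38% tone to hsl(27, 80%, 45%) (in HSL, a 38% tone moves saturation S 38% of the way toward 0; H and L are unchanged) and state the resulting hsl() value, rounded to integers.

hsl(27, 50%, 45%)

S moves 38% from 80 toward 0: 80 − 30.4 = 49.6 → 50.
H and L are unchanged.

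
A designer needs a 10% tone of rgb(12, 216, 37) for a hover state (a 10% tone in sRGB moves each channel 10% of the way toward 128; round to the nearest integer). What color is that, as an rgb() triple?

A 10% tone moves each channel 10% toward 128:
  R: 12 + 0.1×(128−12) = 12 + 11.6 = 23.6 → 24
  G: 216 + 0.1×(128−216) = 216 − 8.8 = 207.2 → 207
  B: 37 + 0.1×(128−37) = 37 + 9.1 = 46.1 → 46

rgb(24, 207, 46)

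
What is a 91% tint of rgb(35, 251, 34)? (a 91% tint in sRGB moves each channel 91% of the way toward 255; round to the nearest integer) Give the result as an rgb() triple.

Lerp each channel 91% toward 255:
  R: 35 + 0.91×(255−35) = 35 + 200.2 = 235.2 → 235
  G: 251 + 0.91×(255−251) = 251 + 3.64 = 254.64 → 255
  B: 34 + 0.91×(255−34) = 34 + 201.11 = 235.11 → 235

rgb(235, 255, 235)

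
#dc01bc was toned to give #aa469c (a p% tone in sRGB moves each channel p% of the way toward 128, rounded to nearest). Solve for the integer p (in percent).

#dc01bc is rgb(220, 1, 188); #aa469c is rgb(170, 70, 156).
On the G channel (widest range): 70 ≈ 1 + (p/100)(128 − 1), so p ≈ 100×(70 − 1)/(128 − 1) = 6900/127 = 54.33.
p = 54 reproduces all three channels after rounding.

54%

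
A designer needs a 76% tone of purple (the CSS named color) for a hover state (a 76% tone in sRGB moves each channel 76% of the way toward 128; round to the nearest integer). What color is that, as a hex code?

#806180

CSS purple is rgb(128, 0, 128).
Per channel, c → c + 0.76(128 − c):
  R: 128 + 0 = 128 → 128
  G: 0 + 0.76×(128−0) = 0 + 97.28 = 97.28 → 97
  B: 128 + 0 = 128 → 128
rgb(128, 97, 128) = #806180.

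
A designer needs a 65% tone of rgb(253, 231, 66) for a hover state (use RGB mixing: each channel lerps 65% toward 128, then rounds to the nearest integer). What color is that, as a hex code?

#ACA46A

Lerp each channel 65% toward 128:
  R: 253 + 0.65×(128−253) = 253 − 81.25 = 171.75 → 172
  G: 231 − 66.95 = 164.05 → 164
  B: 66 + 0.65×(128−66) = 66 + 40.3 = 106.3 → 106
rgb(172, 164, 106) = #ACA46A.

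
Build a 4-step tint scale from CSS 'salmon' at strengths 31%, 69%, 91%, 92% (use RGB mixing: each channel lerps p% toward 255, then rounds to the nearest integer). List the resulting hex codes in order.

CSS salmon is rgb(250, 128, 114).
31%: (250 + 1.55 = 251.55→252, 128 + 39.37 = 167.37→167, 114 + 43.71 = 157.71→158) → #fca79e
69%: (250 + 3.45 = 253.45→253, 128 + 87.63 = 215.63→216, 114 + 97.29 = 211.29→211) → #fdd8d3
91%: (250 + 4.55 = 254.55→255, 128 + 115.57 = 243.57→244, 114 + 128.31 = 242.31→242) → #fff4f2
92%: (250 + 4.6 = 254.6→255, 128 + 116.84 = 244.84→245, 114 + 129.72 = 243.72→244) → #fff5f4

#fca79e, #fdd8d3, #fff4f2, #fff5f4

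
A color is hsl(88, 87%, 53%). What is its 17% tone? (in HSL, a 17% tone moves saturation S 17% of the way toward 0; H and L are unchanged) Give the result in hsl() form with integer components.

hsl(88, 72%, 53%)

S moves 17% from 87 toward 0: 87 − 14.79 = 72.21 → 72.
H and L are unchanged.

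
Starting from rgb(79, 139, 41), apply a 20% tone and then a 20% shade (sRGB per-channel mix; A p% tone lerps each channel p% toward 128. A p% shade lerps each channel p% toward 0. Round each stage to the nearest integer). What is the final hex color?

#476E2E

Lerp each channel 20% toward 128:
  R: 79 + 9.8 = 88.8 → 89
  G: 139 + 0.2×(128−139) = 139 − 2.2 = 136.8 → 137
  B: 41 + 17.4 = 58.4 → 58
After the tone: rgb(89, 137, 58) = #59893A.
A 20% shade moves each channel 20% toward 0:
  R: 89 − 17.8 = 71.2 → 71
  G: 137 + 0.2×(0−137) = 137 − 27.4 = 109.6 → 110
  B: 58 + 0.2×(0−58) = 58 − 11.6 = 46.4 → 46
rgb(71, 110, 46) = #476E2E.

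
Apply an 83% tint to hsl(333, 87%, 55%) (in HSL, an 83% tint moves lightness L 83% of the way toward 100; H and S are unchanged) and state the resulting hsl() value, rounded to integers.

L moves 83% from 55 toward 100: 55 + 37.35 = 92.35 → 92.
H and S are unchanged.

hsl(333, 87%, 92%)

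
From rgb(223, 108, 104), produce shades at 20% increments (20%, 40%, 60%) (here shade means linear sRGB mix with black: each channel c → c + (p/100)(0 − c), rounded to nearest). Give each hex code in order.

#B25653, #86413E, #592B2A

20%: (223 − 44.6 = 178.4→178, 108 − 21.6 = 86.4→86, 104 − 20.8 = 83.2→83) → #B25653
40%: (223 − 89.2 = 133.8→134, 108 − 43.2 = 64.8→65, 104 − 41.6 = 62.4→62) → #86413E
60%: (223 − 133.8 = 89.2→89, 108 − 64.8 = 43.2→43, 104 − 62.4 = 41.6→42) → #592B2A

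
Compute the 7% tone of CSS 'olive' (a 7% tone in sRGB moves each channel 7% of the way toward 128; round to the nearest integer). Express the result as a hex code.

#808009

CSS olive is rgb(128, 128, 0).
A 7% tone moves each channel 7% toward 128:
  R: 128 + 0 = 128 → 128
  G: 128 + 0 = 128 → 128
  B: 0 + 0.07×(128−0) = 0 + 8.96 = 8.96 → 9
rgb(128, 128, 9) = #808009.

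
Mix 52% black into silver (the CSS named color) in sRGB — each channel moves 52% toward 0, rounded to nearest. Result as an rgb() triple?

rgb(92, 92, 92)

CSS silver is rgb(192, 192, 192).
A 52% shade moves each channel 52% toward 0:
  R: 192 − 99.84 = 92.16 → 92
  G: 192 + 0.52×(0−192) = 192 − 99.84 = 92.16 → 92
  B: 192 + 0.52×(0−192) = 192 − 99.84 = 92.16 → 92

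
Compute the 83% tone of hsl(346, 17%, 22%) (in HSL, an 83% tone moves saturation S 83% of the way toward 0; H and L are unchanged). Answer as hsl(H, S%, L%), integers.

S moves 83% from 17 toward 0: 17 − 14.11 = 2.89 → 3.
H and L are unchanged.

hsl(346, 3%, 22%)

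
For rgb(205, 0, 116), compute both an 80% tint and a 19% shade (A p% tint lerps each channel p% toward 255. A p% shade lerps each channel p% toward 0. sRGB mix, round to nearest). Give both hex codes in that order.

#f5cce3, #a6005e

80% tint:
  R: 205 + 0.8×(255−205) = 205 + 40 = 245 → 245
  G: 0 + 204 = 204 → 204
  B: 116 + 111.2 = 227.2 → 227
  → #f5cce3
19% shade:
  R: 205 − 38.95 = 166.05 → 166
  G: 0 + 0.19×(0−0) = 0 + 0 = 0 → 0
  B: 116 + 0.19×(0−116) = 116 − 22.04 = 93.96 → 94
  → #a6005e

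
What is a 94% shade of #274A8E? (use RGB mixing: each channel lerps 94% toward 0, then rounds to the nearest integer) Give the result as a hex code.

#274A8E is rgb(39, 74, 142).
Lerp each channel 94% toward 0:
  R: 39 − 36.66 = 2.34 → 2
  G: 74 + 0.94×(0−74) = 74 − 69.56 = 4.44 → 4
  B: 142 − 133.48 = 8.52 → 9
rgb(2, 4, 9) = #020409.

#020409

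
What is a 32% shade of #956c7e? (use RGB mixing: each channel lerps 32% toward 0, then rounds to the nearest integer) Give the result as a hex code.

#654956

#956c7e is rgb(149, 108, 126).
Lerp each channel 32% toward 0:
  R: 149 − 47.68 = 101.32 → 101
  G: 108 + 0.32×(0−108) = 108 − 34.56 = 73.44 → 73
  B: 126 + 0.32×(0−126) = 126 − 40.32 = 85.68 → 86
rgb(101, 73, 86) = #654956.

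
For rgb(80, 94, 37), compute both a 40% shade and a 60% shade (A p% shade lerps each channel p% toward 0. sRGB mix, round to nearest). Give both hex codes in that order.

40% shade:
  R: 80 + 0.4×(0−80) = 80 − 32 = 48 → 48
  G: 94 − 37.6 = 56.4 → 56
  B: 37 + 0.4×(0−37) = 37 − 14.8 = 22.2 → 22
  → #303816
60% shade:
  R: 80 + 0.6×(0−80) = 80 − 48 = 32 → 32
  G: 94 − 56.4 = 37.6 → 38
  B: 37 + 0.6×(0−37) = 37 − 22.2 = 14.8 → 15
  → #20260f

#303816, #20260f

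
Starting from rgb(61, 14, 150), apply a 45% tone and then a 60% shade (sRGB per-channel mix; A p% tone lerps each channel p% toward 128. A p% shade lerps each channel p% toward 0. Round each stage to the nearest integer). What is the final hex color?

Lerp each channel 45% toward 128:
  R: 61 + 30.15 = 91.15 → 91
  G: 14 + 0.45×(128−14) = 14 + 51.3 = 65.3 → 65
  B: 150 + 0.45×(128−150) = 150 − 9.9 = 140.1 → 140
After the tone: rgb(91, 65, 140) = #5B418C.
Lerp each channel 60% toward 0:
  R: 91 + 0.6×(0−91) = 91 − 54.6 = 36.4 → 36
  G: 65 − 39 = 26 → 26
  B: 140 − 84 = 56 → 56
rgb(36, 26, 56) = #241A38.

#241A38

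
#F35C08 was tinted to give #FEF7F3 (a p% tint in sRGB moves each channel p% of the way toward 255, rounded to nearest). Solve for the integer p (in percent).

#F35C08 is rgb(243, 92, 8); #FEF7F3 is rgb(254, 247, 243).
On the B channel (widest range): 243 ≈ 8 + (p/100)(255 − 8), so p ≈ 100×(243 − 8)/(255 − 8) = 23500/247 = 95.14.
p = 95 reproduces all three channels after rounding.

95%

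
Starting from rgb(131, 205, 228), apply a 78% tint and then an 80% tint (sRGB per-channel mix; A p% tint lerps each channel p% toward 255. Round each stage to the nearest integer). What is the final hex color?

Lerp each channel 78% toward 255:
  R: 131 + 0.78×(255−131) = 131 + 96.72 = 227.72 → 228
  G: 205 + 39 = 244 → 244
  B: 228 + 21.06 = 249.06 → 249
After the tint: rgb(228, 244, 249) = #E4F4F9.
Per channel, c → c + 0.8(255 − c):
  R: 228 + 21.6 = 249.6 → 250
  G: 244 + 0.8×(255−244) = 244 + 8.8 = 252.8 → 253
  B: 249 + 4.8 = 253.8 → 254
rgb(250, 253, 254) = #FAFDFE.

#FAFDFE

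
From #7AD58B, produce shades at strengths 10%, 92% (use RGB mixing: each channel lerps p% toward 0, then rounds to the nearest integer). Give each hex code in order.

#7AD58B is rgb(122, 213, 139).
10%: (122 − 12.2 = 109.8→110, 213 − 21.3 = 191.7→192, 139 − 13.9 = 125.1→125) → #6EC07D
92%: (122 − 112.24 = 9.76→10, 213 − 195.96 = 17.04→17, 139 − 127.88 = 11.12→11) → #0A110B

#6EC07D, #0A110B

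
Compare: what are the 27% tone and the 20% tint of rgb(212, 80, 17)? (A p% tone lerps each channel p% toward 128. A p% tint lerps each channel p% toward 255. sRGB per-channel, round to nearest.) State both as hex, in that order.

27% tone:
  R: 212 − 22.68 = 189.32 → 189
  G: 80 + 0.27×(128−80) = 80 + 12.96 = 92.96 → 93
  B: 17 + 29.97 = 46.97 → 47
  → #BD5D2F
20% tint:
  R: 212 + 0.2×(255−212) = 212 + 8.6 = 220.6 → 221
  G: 80 + 35 = 115 → 115
  B: 17 + 0.2×(255−17) = 17 + 47.6 = 64.6 → 65
  → #DD7341

#BD5D2F, #DD7341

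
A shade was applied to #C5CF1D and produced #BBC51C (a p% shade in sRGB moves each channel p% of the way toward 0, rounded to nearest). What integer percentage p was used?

5%

#C5CF1D is rgb(197, 207, 29); #BBC51C is rgb(187, 197, 28).
On the G channel (widest range): 197 ≈ 207 + (p/100)(0 − 207), so p ≈ 100×(197 − 207)/(0 − 207) = -1000/-207 = 4.83.
p = 5 reproduces all three channels after rounding.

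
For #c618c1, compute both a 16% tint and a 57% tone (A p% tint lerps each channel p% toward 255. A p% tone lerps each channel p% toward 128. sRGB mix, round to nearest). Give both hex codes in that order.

#cf3dcb, #9e539c

#c618c1 is rgb(198, 24, 193).
16% tint:
  R: 198 + 0.16×(255−198) = 198 + 9.12 = 207.12 → 207
  G: 24 + 0.16×(255−24) = 24 + 36.96 = 60.96 → 61
  B: 193 + 0.16×(255−193) = 193 + 9.92 = 202.92 → 203
  → #cf3dcb
57% tone:
  R: 198 + 0.57×(128−198) = 198 − 39.9 = 158.1 → 158
  G: 24 + 0.57×(128−24) = 24 + 59.28 = 83.28 → 83
  B: 193 − 37.05 = 155.95 → 156
  → #9e539c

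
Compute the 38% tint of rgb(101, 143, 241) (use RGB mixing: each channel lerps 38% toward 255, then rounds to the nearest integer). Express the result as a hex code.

#A0BAF6

Per channel, c → c + 0.38(255 − c):
  R: 101 + 58.52 = 159.52 → 160
  G: 143 + 0.38×(255−143) = 143 + 42.56 = 185.56 → 186
  B: 241 + 0.38×(255−241) = 241 + 5.32 = 246.32 → 246
rgb(160, 186, 246) = #A0BAF6.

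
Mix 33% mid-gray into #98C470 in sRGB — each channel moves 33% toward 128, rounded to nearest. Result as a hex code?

#98C470 is rgb(152, 196, 112).
A 33% tone moves each channel 33% toward 128:
  R: 152 − 7.92 = 144.08 → 144
  G: 196 + 0.33×(128−196) = 196 − 22.44 = 173.56 → 174
  B: 112 + 0.33×(128−112) = 112 + 5.28 = 117.28 → 117
rgb(144, 174, 117) = #90AE75.

#90AE75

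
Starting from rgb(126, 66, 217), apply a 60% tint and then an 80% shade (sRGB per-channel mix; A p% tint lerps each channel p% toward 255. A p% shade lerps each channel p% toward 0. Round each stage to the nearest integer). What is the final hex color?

#292430

Lerp each channel 60% toward 255:
  R: 126 + 0.6×(255−126) = 126 + 77.4 = 203.4 → 203
  G: 66 + 0.6×(255−66) = 66 + 113.4 = 179.4 → 179
  B: 217 + 22.8 = 239.8 → 240
After the tint: rgb(203, 179, 240) = #CBB3F0.
An 80% shade moves each channel 80% toward 0:
  R: 203 + 0.8×(0−203) = 203 − 162.4 = 40.6 → 41
  G: 179 + 0.8×(0−179) = 179 − 143.2 = 35.8 → 36
  B: 240 + 0.8×(0−240) = 240 − 192 = 48 → 48
rgb(41, 36, 48) = #292430.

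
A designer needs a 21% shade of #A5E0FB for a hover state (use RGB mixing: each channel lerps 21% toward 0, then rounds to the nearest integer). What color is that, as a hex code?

#82B1C6

#A5E0FB is rgb(165, 224, 251).
A 21% shade moves each channel 21% toward 0:
  R: 165 − 34.65 = 130.35 → 130
  G: 224 − 47.04 = 176.96 → 177
  B: 251 − 52.71 = 198.29 → 198
rgb(130, 177, 198) = #82B1C6.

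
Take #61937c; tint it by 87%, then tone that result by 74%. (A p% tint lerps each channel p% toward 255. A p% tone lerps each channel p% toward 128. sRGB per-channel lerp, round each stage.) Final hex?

#9c9d9d

#61937c is rgb(97, 147, 124).
Lerp each channel 87% toward 255:
  R: 97 + 0.87×(255−97) = 97 + 137.46 = 234.46 → 234
  G: 147 + 0.87×(255−147) = 147 + 93.96 = 240.96 → 241
  B: 124 + 0.87×(255−124) = 124 + 113.97 = 237.97 → 238
After the tint: rgb(234, 241, 238) = #eaf1ee.
Per channel, c → c + 0.74(128 − c):
  R: 234 + 0.74×(128−234) = 234 − 78.44 = 155.56 → 156
  G: 241 + 0.74×(128−241) = 241 − 83.62 = 157.38 → 157
  B: 238 + 0.74×(128−238) = 238 − 81.4 = 156.6 → 157
rgb(156, 157, 157) = #9c9d9d.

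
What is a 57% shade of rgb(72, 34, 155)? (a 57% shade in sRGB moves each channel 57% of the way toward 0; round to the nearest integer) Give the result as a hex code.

Lerp each channel 57% toward 0:
  R: 72 − 41.04 = 30.96 → 31
  G: 34 + 0.57×(0−34) = 34 − 19.38 = 14.62 → 15
  B: 155 − 88.35 = 66.65 → 67
rgb(31, 15, 67) = #1F0F43.

#1F0F43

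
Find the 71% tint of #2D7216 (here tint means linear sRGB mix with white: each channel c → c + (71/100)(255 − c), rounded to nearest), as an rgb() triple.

rgb(194, 214, 187)

#2D7216 is rgb(45, 114, 22).
Per channel, c → c + 0.71(255 − c):
  R: 45 + 0.71×(255−45) = 45 + 149.1 = 194.1 → 194
  G: 114 + 0.71×(255−114) = 114 + 100.11 = 214.11 → 214
  B: 22 + 0.71×(255−22) = 22 + 165.43 = 187.43 → 187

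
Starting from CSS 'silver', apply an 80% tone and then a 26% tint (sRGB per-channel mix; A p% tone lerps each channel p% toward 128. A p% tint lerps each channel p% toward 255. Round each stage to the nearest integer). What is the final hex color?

CSS silver is rgb(192, 192, 192).
Lerp each channel 80% toward 128:
  R: 192 + 0.8×(128−192) = 192 − 51.2 = 140.8 → 141
  G: 192 − 51.2 = 140.8 → 141
  B: 192 − 51.2 = 140.8 → 141
After the tone: rgb(141, 141, 141) = #8d8d8d.
Lerp each channel 26% toward 255:
  R: 141 + 0.26×(255−141) = 141 + 29.64 = 170.64 → 171
  G: 141 + 0.26×(255−141) = 141 + 29.64 = 170.64 → 171
  B: 141 + 29.64 = 170.64 → 171
rgb(171, 171, 171) = #ababab.

#ababab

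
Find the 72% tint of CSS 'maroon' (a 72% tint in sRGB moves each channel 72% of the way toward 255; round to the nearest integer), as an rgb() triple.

CSS maroon is rgb(128, 0, 0).
A 72% tint moves each channel 72% toward 255:
  R: 128 + 0.72×(255−128) = 128 + 91.44 = 219.44 → 219
  G: 0 + 183.6 = 183.6 → 184
  B: 0 + 0.72×(255−0) = 0 + 183.6 = 183.6 → 184

rgb(219, 184, 184)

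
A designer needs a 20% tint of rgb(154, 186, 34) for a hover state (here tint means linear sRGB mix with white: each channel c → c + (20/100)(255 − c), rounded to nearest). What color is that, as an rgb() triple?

rgb(174, 200, 78)

A 20% tint moves each channel 20% toward 255:
  R: 154 + 0.2×(255−154) = 154 + 20.2 = 174.2 → 174
  G: 186 + 0.2×(255−186) = 186 + 13.8 = 199.8 → 200
  B: 34 + 0.2×(255−34) = 34 + 44.2 = 78.2 → 78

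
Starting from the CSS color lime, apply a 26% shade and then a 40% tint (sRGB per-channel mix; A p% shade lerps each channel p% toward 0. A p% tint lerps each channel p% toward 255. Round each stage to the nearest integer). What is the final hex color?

#66d766

CSS lime is rgb(0, 255, 0).
Per channel, c → c + 0.26(0 − c):
  R: 0 + 0 = 0 → 0
  G: 255 − 66.3 = 188.7 → 189
  B: 0 + 0.26×(0−0) = 0 + 0 = 0 → 0
After the shade: rgb(0, 189, 0) = #00bd00.
Per channel, c → c + 0.4(255 − c):
  R: 0 + 102 = 102 → 102
  G: 189 + 0.4×(255−189) = 189 + 26.4 = 215.4 → 215
  B: 0 + 102 = 102 → 102
rgb(102, 215, 102) = #66d766.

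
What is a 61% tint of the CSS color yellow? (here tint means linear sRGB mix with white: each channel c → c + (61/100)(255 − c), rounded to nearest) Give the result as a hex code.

CSS yellow is rgb(255, 255, 0).
Per channel, c → c + 0.61(255 − c):
  R: 255 + 0.61×(255−255) = 255 + 0 = 255 → 255
  G: 255 + 0.61×(255−255) = 255 + 0 = 255 → 255
  B: 0 + 0.61×(255−0) = 0 + 155.55 = 155.55 → 156
rgb(255, 255, 156) = #FFFF9C.

#FFFF9C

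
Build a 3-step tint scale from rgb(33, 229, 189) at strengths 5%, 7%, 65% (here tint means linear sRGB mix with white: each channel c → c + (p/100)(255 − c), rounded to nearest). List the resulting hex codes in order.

#2CE6C0, #31E7C2, #B1F6E8

5%: (33 + 11.1 = 44.1→44, 229 + 1.3 = 230.3→230, 189 + 3.3 = 192.3→192) → #2CE6C0
7%: (33 + 15.54 = 48.54→49, 229 + 1.82 = 230.82→231, 189 + 4.62 = 193.62→194) → #31E7C2
65%: (33 + 144.3 = 177.3→177, 229 + 16.9 = 245.9→246, 189 + 42.9 = 231.9→232) → #B1F6E8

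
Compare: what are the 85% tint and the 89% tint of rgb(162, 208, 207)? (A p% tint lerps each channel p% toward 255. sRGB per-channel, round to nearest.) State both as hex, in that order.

85% tint:
  R: 162 + 0.85×(255−162) = 162 + 79.05 = 241.05 → 241
  G: 208 + 0.85×(255−208) = 208 + 39.95 = 247.95 → 248
  B: 207 + 40.8 = 247.8 → 248
  → #f1f8f8
89% tint:
  R: 162 + 0.89×(255−162) = 162 + 82.77 = 244.77 → 245
  G: 208 + 0.89×(255−208) = 208 + 41.83 = 249.83 → 250
  B: 207 + 0.89×(255−207) = 207 + 42.72 = 249.72 → 250
  → #f5fafa

#f1f8f8, #f5fafa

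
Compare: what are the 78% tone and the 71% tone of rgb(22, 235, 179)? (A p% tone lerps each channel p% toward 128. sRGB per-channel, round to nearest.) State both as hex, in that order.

#69988B, #619F8F

78% tone:
  R: 22 + 0.78×(128−22) = 22 + 82.68 = 104.68 → 105
  G: 235 + 0.78×(128−235) = 235 − 83.46 = 151.54 → 152
  B: 179 − 39.78 = 139.22 → 139
  → #69988B
71% tone:
  R: 22 + 0.71×(128−22) = 22 + 75.26 = 97.26 → 97
  G: 235 + 0.71×(128−235) = 235 − 75.97 = 159.03 → 159
  B: 179 − 36.21 = 142.79 → 143
  → #619F8F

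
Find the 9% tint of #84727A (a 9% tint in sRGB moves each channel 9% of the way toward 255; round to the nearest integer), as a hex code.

#8F7F86

#84727A is rgb(132, 114, 122).
Per channel, c → c + 0.09(255 − c):
  R: 132 + 0.09×(255−132) = 132 + 11.07 = 143.07 → 143
  G: 114 + 0.09×(255−114) = 114 + 12.69 = 126.69 → 127
  B: 122 + 11.97 = 133.97 → 134
rgb(143, 127, 134) = #8F7F86.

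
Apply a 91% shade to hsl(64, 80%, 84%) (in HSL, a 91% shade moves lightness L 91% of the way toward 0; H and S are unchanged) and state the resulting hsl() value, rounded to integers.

hsl(64, 80%, 8%)

L moves 91% from 84 toward 0: 84 − 76.44 = 7.56 → 8.
H and S are unchanged.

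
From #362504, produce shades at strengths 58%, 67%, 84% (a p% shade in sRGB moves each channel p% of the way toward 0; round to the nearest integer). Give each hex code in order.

#362504 is rgb(54, 37, 4).
58%: (54 − 31.32 = 22.68→23, 37 − 21.46 = 15.54→16, 4 − 2.32 = 1.68→2) → #171002
67%: (54 − 36.18 = 17.82→18, 37 − 24.79 = 12.21→12, 4 − 2.68 = 1.32→1) → #120C01
84%: (54 − 45.36 = 8.64→9, 37 − 31.08 = 5.92→6, 4 − 3.36 = 0.64→1) → #090601

#171002, #120C01, #090601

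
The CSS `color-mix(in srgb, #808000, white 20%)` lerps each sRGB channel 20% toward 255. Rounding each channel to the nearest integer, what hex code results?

#808000 is rgb(128, 128, 0).
A 20% tint moves each channel 20% toward 255:
  R: 128 + 25.4 = 153.4 → 153
  G: 128 + 0.2×(255−128) = 128 + 25.4 = 153.4 → 153
  B: 0 + 0.2×(255−0) = 0 + 51 = 51 → 51
rgb(153, 153, 51) = #999933.

#999933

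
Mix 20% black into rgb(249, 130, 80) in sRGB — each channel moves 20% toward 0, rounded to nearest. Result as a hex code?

Lerp each channel 20% toward 0:
  R: 249 − 49.8 = 199.2 → 199
  G: 130 + 0.2×(0−130) = 130 − 26 = 104 → 104
  B: 80 − 16 = 64 → 64
rgb(199, 104, 64) = #C76840.

#C76840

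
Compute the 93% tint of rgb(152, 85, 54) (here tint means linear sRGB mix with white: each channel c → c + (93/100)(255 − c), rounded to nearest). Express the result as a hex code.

Lerp each channel 93% toward 255:
  R: 152 + 0.93×(255−152) = 152 + 95.79 = 247.79 → 248
  G: 85 + 0.93×(255−85) = 85 + 158.1 = 243.1 → 243
  B: 54 + 0.93×(255−54) = 54 + 186.93 = 240.93 → 241
rgb(248, 243, 241) = #f8f3f1.

#f8f3f1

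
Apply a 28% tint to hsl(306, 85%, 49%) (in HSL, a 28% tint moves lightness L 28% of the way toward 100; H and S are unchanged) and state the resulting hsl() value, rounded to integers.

hsl(306, 85%, 63%)

L moves 28% from 49 toward 100: 49 + 14.28 = 63.28 → 63.
H and S are unchanged.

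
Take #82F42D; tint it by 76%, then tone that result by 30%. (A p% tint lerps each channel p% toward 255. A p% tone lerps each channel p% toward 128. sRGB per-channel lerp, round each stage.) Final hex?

#82F42D is rgb(130, 244, 45).
Per channel, c → c + 0.76(255 − c):
  R: 130 + 95 = 225 → 225
  G: 244 + 0.76×(255−244) = 244 + 8.36 = 252.36 → 252
  B: 45 + 0.76×(255−45) = 45 + 159.6 = 204.6 → 205
After the tint: rgb(225, 252, 205) = #E1FCCD.
Per channel, c → c + 0.3(128 − c):
  R: 225 + 0.3×(128−225) = 225 − 29.1 = 195.9 → 196
  G: 252 − 37.2 = 214.8 → 215
  B: 205 − 23.1 = 181.9 → 182
rgb(196, 215, 182) = #C4D7B6.

#C4D7B6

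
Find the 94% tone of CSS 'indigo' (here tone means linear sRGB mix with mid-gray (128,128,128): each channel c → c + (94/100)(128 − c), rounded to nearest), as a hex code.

#7D7880

CSS indigo is rgb(75, 0, 130).
A 94% tone moves each channel 94% toward 128:
  R: 75 + 0.94×(128−75) = 75 + 49.82 = 124.82 → 125
  G: 0 + 0.94×(128−0) = 0 + 120.32 = 120.32 → 120
  B: 130 + 0.94×(128−130) = 130 − 1.88 = 128.12 → 128
rgb(125, 120, 128) = #7D7880.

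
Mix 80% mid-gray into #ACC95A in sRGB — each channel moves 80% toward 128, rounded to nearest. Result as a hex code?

#898F78

#ACC95A is rgb(172, 201, 90).
An 80% tone moves each channel 80% toward 128:
  R: 172 + 0.8×(128−172) = 172 − 35.2 = 136.8 → 137
  G: 201 − 58.4 = 142.6 → 143
  B: 90 + 0.8×(128−90) = 90 + 30.4 = 120.4 → 120
rgb(137, 143, 120) = #898F78.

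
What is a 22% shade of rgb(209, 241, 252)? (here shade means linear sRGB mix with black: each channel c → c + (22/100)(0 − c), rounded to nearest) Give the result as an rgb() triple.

rgb(163, 188, 197)

Per channel, c → c + 0.22(0 − c):
  R: 209 + 0.22×(0−209) = 209 − 45.98 = 163.02 → 163
  G: 241 + 0.22×(0−241) = 241 − 53.02 = 187.98 → 188
  B: 252 − 55.44 = 196.56 → 197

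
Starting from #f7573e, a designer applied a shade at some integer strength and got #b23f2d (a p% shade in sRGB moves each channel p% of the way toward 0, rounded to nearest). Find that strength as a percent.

28%

#f7573e is rgb(247, 87, 62); #b23f2d is rgb(178, 63, 45).
On the R channel (widest range): 178 ≈ 247 + (p/100)(0 − 247), so p ≈ 100×(178 − 247)/(0 − 247) = -6900/-247 = 27.94.
p = 28 reproduces all three channels after rounding.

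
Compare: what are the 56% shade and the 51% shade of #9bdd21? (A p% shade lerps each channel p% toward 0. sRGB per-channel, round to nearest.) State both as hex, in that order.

#9bdd21 is rgb(155, 221, 33).
56% shade:
  R: 155 + 0.56×(0−155) = 155 − 86.8 = 68.2 → 68
  G: 221 + 0.56×(0−221) = 221 − 123.76 = 97.24 → 97
  B: 33 − 18.48 = 14.52 → 15
  → #44610f
51% shade:
  R: 155 + 0.51×(0−155) = 155 − 79.05 = 75.95 → 76
  G: 221 − 112.71 = 108.29 → 108
  B: 33 − 16.83 = 16.17 → 16
  → #4c6c10

#44610f, #4c6c10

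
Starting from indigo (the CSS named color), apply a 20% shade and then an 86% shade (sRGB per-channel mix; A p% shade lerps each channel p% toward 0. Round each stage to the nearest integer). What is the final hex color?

#08000f

CSS indigo is rgb(75, 0, 130).
Per channel, c → c + 0.2(0 − c):
  R: 75 − 15 = 60 → 60
  G: 0 + 0.2×(0−0) = 0 + 0 = 0 → 0
  B: 130 + 0.2×(0−130) = 130 − 26 = 104 → 104
After the shade: rgb(60, 0, 104) = #3c0068.
Lerp each channel 86% toward 0:
  R: 60 − 51.6 = 8.4 → 8
  G: 0 + 0.86×(0−0) = 0 + 0 = 0 → 0
  B: 104 − 89.44 = 14.56 → 15
rgb(8, 0, 15) = #08000f.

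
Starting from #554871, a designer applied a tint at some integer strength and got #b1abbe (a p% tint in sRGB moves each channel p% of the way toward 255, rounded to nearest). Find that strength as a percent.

54%

#554871 is rgb(85, 72, 113); #b1abbe is rgb(177, 171, 190).
On the G channel (widest range): 171 ≈ 72 + (p/100)(255 − 72), so p ≈ 100×(171 − 72)/(255 − 72) = 9900/183 = 54.10.
p = 54 reproduces all three channels after rounding.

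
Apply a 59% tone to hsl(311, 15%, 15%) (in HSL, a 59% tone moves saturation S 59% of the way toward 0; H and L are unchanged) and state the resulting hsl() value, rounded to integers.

hsl(311, 6%, 15%)

S moves 59% from 15 toward 0: 15 − 8.85 = 6.15 → 6.
H and L are unchanged.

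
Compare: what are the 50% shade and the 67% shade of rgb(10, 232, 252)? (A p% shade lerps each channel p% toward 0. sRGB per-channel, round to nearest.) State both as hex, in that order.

50% shade:
  R: 10 + 0.5×(0−10) = 10 − 5 = 5 → 5
  G: 232 + 0.5×(0−232) = 232 − 116 = 116 → 116
  B: 252 − 126 = 126 → 126
  → #05747e
67% shade:
  R: 10 + 0.67×(0−10) = 10 − 6.7 = 3.3 → 3
  G: 232 + 0.67×(0−232) = 232 − 155.44 = 76.56 → 77
  B: 252 + 0.67×(0−252) = 252 − 168.84 = 83.16 → 83
  → #034d53

#05747e, #034d53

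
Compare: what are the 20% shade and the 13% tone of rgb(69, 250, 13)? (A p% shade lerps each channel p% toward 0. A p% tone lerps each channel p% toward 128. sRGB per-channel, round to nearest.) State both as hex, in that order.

20% shade:
  R: 69 + 0.2×(0−69) = 69 − 13.8 = 55.2 → 55
  G: 250 + 0.2×(0−250) = 250 − 50 = 200 → 200
  B: 13 − 2.6 = 10.4 → 10
  → #37c80a
13% tone:
  R: 69 + 0.13×(128−69) = 69 + 7.67 = 76.67 → 77
  G: 250 + 0.13×(128−250) = 250 − 15.86 = 234.14 → 234
  B: 13 + 0.13×(128−13) = 13 + 14.95 = 27.95 → 28
  → #4dea1c

#37c80a, #4dea1c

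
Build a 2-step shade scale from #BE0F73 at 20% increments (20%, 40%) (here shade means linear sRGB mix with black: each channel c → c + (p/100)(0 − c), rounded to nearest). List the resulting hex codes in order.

#980C5C, #720945

#BE0F73 is rgb(190, 15, 115).
20%: (190 − 38 = 152→152, 15 − 3 = 12→12, 115 − 23 = 92→92) → #980C5C
40%: (190 − 76 = 114→114, 15 − 6 = 9→9, 115 − 46 = 69→69) → #720945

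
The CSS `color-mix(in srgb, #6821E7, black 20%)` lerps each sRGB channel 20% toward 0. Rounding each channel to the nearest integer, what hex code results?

#531AB9

#6821E7 is rgb(104, 33, 231).
Lerp each channel 20% toward 0:
  R: 104 − 20.8 = 83.2 → 83
  G: 33 + 0.2×(0−33) = 33 − 6.6 = 26.4 → 26
  B: 231 + 0.2×(0−231) = 231 − 46.2 = 184.8 → 185
rgb(83, 26, 185) = #531AB9.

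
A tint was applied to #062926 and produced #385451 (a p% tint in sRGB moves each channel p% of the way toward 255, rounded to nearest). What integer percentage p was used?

#062926 is rgb(6, 41, 38); #385451 is rgb(56, 84, 81).
On the R channel (widest range): 56 ≈ 6 + (p/100)(255 − 6), so p ≈ 100×(56 − 6)/(255 − 6) = 5000/249 = 20.08.
p = 20 reproduces all three channels after rounding.

20%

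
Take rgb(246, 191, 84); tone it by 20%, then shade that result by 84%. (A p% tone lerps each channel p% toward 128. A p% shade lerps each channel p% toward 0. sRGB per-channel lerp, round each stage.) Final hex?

#241c0f

Lerp each channel 20% toward 128:
  R: 246 + 0.2×(128−246) = 246 − 23.6 = 222.4 → 222
  G: 191 + 0.2×(128−191) = 191 − 12.6 = 178.4 → 178
  B: 84 + 8.8 = 92.8 → 93
After the tone: rgb(222, 178, 93) = #deb25d.
Per channel, c → c + 0.84(0 − c):
  R: 222 + 0.84×(0−222) = 222 − 186.48 = 35.52 → 36
  G: 178 − 149.52 = 28.48 → 28
  B: 93 + 0.84×(0−93) = 93 − 78.12 = 14.88 → 15
rgb(36, 28, 15) = #241c0f.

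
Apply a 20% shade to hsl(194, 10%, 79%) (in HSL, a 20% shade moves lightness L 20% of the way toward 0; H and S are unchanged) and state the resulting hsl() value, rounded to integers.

hsl(194, 10%, 63%)

L moves 20% from 79 toward 0: 79 − 15.8 = 63.2 → 63.
H and S are unchanged.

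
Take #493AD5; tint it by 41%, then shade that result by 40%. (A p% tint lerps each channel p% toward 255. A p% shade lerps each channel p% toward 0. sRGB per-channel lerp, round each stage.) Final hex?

#493AD5 is rgb(73, 58, 213).
Per channel, c → c + 0.41(255 − c):
  R: 73 + 0.41×(255−73) = 73 + 74.62 = 147.62 → 148
  G: 58 + 80.77 = 138.77 → 139
  B: 213 + 17.22 = 230.22 → 230
After the tint: rgb(148, 139, 230) = #948BE6.
Per channel, c → c + 0.4(0 − c):
  R: 148 + 0.4×(0−148) = 148 − 59.2 = 88.8 → 89
  G: 139 + 0.4×(0−139) = 139 − 55.6 = 83.4 → 83
  B: 230 + 0.4×(0−230) = 230 − 92 = 138 → 138
rgb(89, 83, 138) = #59538A.

#59538A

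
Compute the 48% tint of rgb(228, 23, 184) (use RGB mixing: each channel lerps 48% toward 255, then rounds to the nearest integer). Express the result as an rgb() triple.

rgb(241, 134, 218)

Per channel, c → c + 0.48(255 − c):
  R: 228 + 12.96 = 240.96 → 241
  G: 23 + 0.48×(255−23) = 23 + 111.36 = 134.36 → 134
  B: 184 + 0.48×(255−184) = 184 + 34.08 = 218.08 → 218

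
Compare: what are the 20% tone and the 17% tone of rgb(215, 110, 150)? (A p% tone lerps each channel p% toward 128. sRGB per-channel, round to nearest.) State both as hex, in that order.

#c67292, #c87192

20% tone:
  R: 215 − 17.4 = 197.6 → 198
  G: 110 + 3.6 = 113.6 → 114
  B: 150 − 4.4 = 145.6 → 146
  → #c67292
17% tone:
  R: 215 + 0.17×(128−215) = 215 − 14.79 = 200.21 → 200
  G: 110 + 0.17×(128−110) = 110 + 3.06 = 113.06 → 113
  B: 150 + 0.17×(128−150) = 150 − 3.74 = 146.26 → 146
  → #c87192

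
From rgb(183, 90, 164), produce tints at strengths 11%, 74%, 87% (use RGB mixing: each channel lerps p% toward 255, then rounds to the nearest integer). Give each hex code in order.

11%: (183 + 7.92 = 190.92→191, 90 + 18.15 = 108.15→108, 164 + 10.01 = 174.01→174) → #BF6CAE
74%: (183 + 53.28 = 236.28→236, 90 + 122.1 = 212.1→212, 164 + 67.34 = 231.34→231) → #ECD4E7
87%: (183 + 62.64 = 245.64→246, 90 + 143.55 = 233.55→234, 164 + 79.17 = 243.17→243) → #F6EAF3

#BF6CAE, #ECD4E7, #F6EAF3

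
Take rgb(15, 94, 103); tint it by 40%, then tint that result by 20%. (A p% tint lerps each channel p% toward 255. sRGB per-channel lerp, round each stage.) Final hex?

A 40% tint moves each channel 40% toward 255:
  R: 15 + 0.4×(255−15) = 15 + 96 = 111 → 111
  G: 94 + 0.4×(255−94) = 94 + 64.4 = 158.4 → 158
  B: 103 + 0.4×(255−103) = 103 + 60.8 = 163.8 → 164
After the tint: rgb(111, 158, 164) = #6F9EA4.
A 20% tint moves each channel 20% toward 255:
  R: 111 + 0.2×(255−111) = 111 + 28.8 = 139.8 → 140
  G: 158 + 0.2×(255−158) = 158 + 19.4 = 177.4 → 177
  B: 164 + 0.2×(255−164) = 164 + 18.2 = 182.2 → 182
rgb(140, 177, 182) = #8CB1B6.

#8CB1B6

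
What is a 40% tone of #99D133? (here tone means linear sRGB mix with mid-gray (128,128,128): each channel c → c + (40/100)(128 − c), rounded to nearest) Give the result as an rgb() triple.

rgb(143, 177, 82)

#99D133 is rgb(153, 209, 51).
Per channel, c → c + 0.4(128 − c):
  R: 153 + 0.4×(128−153) = 153 − 10 = 143 → 143
  G: 209 − 32.4 = 176.6 → 177
  B: 51 + 30.8 = 81.8 → 82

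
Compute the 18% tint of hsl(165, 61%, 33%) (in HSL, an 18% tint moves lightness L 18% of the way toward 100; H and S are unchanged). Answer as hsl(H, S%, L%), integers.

hsl(165, 61%, 45%)

L moves 18% from 33 toward 100: 33 + 12.06 = 45.06 → 45.
H and S are unchanged.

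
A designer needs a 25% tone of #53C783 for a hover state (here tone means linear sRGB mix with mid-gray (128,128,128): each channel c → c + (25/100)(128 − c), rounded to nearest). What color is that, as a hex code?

#53C783 is rgb(83, 199, 131).
Lerp each channel 25% toward 128:
  R: 83 + 0.25×(128−83) = 83 + 11.25 = 94.25 → 94
  G: 199 + 0.25×(128−199) = 199 − 17.75 = 181.25 → 181
  B: 131 − 0.75 = 130.25 → 130
rgb(94, 181, 130) = #5EB582.

#5EB582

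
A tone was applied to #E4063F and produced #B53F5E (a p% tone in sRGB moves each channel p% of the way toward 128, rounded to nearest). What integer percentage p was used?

#E4063F is rgb(228, 6, 63); #B53F5E is rgb(181, 63, 94).
On the G channel (widest range): 63 ≈ 6 + (p/100)(128 − 6), so p ≈ 100×(63 − 6)/(128 − 6) = 5700/122 = 46.72.
p = 47 reproduces all three channels after rounding.

47%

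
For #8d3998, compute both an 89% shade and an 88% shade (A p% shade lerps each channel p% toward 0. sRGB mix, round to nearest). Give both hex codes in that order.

#100611, #110712

#8d3998 is rgb(141, 57, 152).
89% shade:
  R: 141 + 0.89×(0−141) = 141 − 125.49 = 15.51 → 16
  G: 57 − 50.73 = 6.27 → 6
  B: 152 + 0.89×(0−152) = 152 − 135.28 = 16.72 → 17
  → #100611
88% shade:
  R: 141 + 0.88×(0−141) = 141 − 124.08 = 16.92 → 17
  G: 57 + 0.88×(0−57) = 57 − 50.16 = 6.84 → 7
  B: 152 + 0.88×(0−152) = 152 − 133.76 = 18.24 → 18
  → #110712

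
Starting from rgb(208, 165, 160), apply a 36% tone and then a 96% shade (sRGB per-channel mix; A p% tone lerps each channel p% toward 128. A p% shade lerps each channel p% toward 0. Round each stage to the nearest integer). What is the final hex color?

#070606

Per channel, c → c + 0.36(128 − c):
  R: 208 + 0.36×(128−208) = 208 − 28.8 = 179.2 → 179
  G: 165 + 0.36×(128−165) = 165 − 13.32 = 151.68 → 152
  B: 160 + 0.36×(128−160) = 160 − 11.52 = 148.48 → 148
After the tone: rgb(179, 152, 148) = #b39894.
Per channel, c → c + 0.96(0 − c):
  R: 179 − 171.84 = 7.16 → 7
  G: 152 + 0.96×(0−152) = 152 − 145.92 = 6.08 → 6
  B: 148 + 0.96×(0−148) = 148 − 142.08 = 5.92 → 6
rgb(7, 6, 6) = #070606.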